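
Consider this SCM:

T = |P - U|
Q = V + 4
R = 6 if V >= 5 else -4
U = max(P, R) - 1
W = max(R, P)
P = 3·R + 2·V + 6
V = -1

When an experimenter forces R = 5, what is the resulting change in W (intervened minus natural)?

do(R=5) replaces the equation R = 6 if V >= 5 else -4 with the constant R = 5.
P = 3·R + 2·V + 6  [with R=5, V=-1]  = 19
W = max(R, P)  [with R=5, P=19]  = 19
Without intervention: R = 6 if V >= 5 else -4  [with V=-1]  = -4; P = 3·R + 2·V + 6  [with R=-4, V=-1]  = -8; W = max(R, P)  [with R=-4, P=-8]  = -4.
Change = 19 − (-4) = 23.

23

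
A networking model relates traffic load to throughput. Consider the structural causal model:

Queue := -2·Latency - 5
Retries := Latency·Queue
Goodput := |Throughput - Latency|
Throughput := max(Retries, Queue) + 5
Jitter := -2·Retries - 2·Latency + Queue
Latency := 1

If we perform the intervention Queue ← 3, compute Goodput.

Under do(Queue=3), the mechanism Queue := -2·Latency - 5 is discarded; Queue is fixed at 3.
Retries = Latency·Queue  [with Latency=1, Queue=3]  = 3
Throughput = max(Retries, Queue) + 5  [with Retries=3, Queue=3]  = 8
Goodput = |Throughput - Latency|  [with Throughput=8, Latency=1]  = 7

7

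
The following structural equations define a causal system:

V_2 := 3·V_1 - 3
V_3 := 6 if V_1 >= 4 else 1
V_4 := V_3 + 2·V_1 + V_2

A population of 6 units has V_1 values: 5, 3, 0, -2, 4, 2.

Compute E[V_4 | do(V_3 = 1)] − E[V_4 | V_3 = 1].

The intervention sets V_3=1 in all 6 units regardless of V_1. Recomputing V_4 per unit gives 23, 13, -2, -12, 18, 8; average 8.
Observing V_3=1 restricts to units where V_3's equation naturally yields 1: V_1 ∈ {3, 0, -2, 2}. In that subpopulation V_4 = 13, -2, -12, 8, mean 1.75.
Difference = 8 − 1.75 = 6.25.

6.25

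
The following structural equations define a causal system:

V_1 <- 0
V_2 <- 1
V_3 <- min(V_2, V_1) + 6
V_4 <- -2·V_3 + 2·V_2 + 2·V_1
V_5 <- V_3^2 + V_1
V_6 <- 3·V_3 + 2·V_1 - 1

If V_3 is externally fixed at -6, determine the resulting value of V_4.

14

The intervention breaks the incoming arrows to V_3: V_3 <- min(V_2, V_1) + 6 no longer applies, and V_3 = -6.
V_4 = -2·V_3 + 2·V_2 + 2·V_1  [with V_3=-6, V_2=1, V_1=0]  = 14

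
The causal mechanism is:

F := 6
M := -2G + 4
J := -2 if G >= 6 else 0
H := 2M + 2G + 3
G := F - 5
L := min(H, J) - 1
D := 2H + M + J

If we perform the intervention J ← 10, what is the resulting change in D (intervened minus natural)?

10

Under do(J=10), the mechanism J := -2 if G >= 6 else 0 is discarded; J is fixed at 10.
G = F - 5  [with F=6]  = 1
M = -2G + 4  [with G=1]  = 2
H = 2M + 2G + 3  [with M=2, G=1]  = 9
D = 2H + M + J  [with H=9, M=2, J=10]  = 30
Without intervention: G = F - 5  [with F=6]  = 1; M = -2G + 4  [with G=1]  = 2; J = -2 if G >= 6 else 0  [with G=1]  = 0; H = 2M + 2G + 3  [with M=2, G=1]  = 9; D = 2H + M + J  [with H=9, M=2, J=0]  = 20.
Change = 30 − 20 = 10.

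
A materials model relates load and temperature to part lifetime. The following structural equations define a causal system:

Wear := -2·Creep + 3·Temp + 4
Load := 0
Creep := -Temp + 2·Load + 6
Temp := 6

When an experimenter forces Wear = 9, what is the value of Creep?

Under do(Wear=9), the mechanism Wear := -2·Creep + 3·Temp + 4 is discarded; Wear is fixed at 9.
Since Creep is not a descendant of the intervened variable, it is unaffected.
Creep = -Temp + 2·Load + 6  [with Temp=6, Load=0]  = 0

0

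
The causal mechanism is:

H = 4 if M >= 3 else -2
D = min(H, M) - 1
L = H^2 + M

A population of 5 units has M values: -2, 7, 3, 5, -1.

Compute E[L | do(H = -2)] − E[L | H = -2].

Under do(H=-2), H's equation is replaced by H=-2 for every unit. Per-unit L: 2, 11, 7, 9, 3. Mean = 6.4.
Observing H=-2 restricts to units where H's equation naturally yields -2: M ∈ {-2, -1}. In that subpopulation L = 2, 3, mean 2.5.
Difference = 6.4 − 2.5 = 3.9.

3.9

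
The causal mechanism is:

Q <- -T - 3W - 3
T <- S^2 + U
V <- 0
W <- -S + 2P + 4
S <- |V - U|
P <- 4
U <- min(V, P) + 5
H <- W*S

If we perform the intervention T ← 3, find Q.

do(T=3) replaces the equation T <- S^2 + U with the constant T = 3.
U = min(V, P) + 5  [with V=0, P=4]  = 5
S = |V - U|  [with V=0, U=5]  = 5
W = -S + 2P + 4  [with S=5, P=4]  = 7
Q = -T - 3W - 3  [with T=3, W=7]  = -27

-27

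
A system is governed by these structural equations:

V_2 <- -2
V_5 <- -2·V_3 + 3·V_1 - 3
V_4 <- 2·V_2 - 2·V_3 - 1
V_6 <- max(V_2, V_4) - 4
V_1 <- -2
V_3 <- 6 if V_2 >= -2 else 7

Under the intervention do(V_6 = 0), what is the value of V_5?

-21

do(V_6=0) replaces the equation V_6 <- max(V_2, V_4) - 4 with the constant V_6 = 0.
Since V_5 is not a descendant of the intervened variable, it is unaffected.
V_3 = 6 if V_2 >= -2 else 7  [with V_2=-2]  = 6
V_5 = -2·V_3 + 3·V_1 - 3  [with V_3=6, V_1=-2]  = -21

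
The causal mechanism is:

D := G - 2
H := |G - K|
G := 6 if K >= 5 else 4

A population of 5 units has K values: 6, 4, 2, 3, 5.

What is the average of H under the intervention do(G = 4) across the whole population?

Under do(G=4), G's equation is replaced by G=4 for every unit. Per-unit H: 2, 0, 2, 1, 1. Mean = 1.2.

1.2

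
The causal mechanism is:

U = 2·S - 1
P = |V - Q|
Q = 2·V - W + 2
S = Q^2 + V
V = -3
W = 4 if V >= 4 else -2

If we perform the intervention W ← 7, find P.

8

do(W=7) replaces the equation W = 4 if V >= 4 else -2 with the constant W = 7.
Q = 2·V - W + 2  [with V=-3, W=7]  = -11
P = |V - Q|  [with V=-3, Q=-11]  = 8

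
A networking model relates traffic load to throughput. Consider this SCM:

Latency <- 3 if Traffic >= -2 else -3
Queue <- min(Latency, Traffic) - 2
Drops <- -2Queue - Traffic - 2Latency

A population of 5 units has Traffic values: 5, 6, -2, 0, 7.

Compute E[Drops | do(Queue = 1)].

do(Queue=1) breaks Queue's dependence on Traffic. With Queue=1 fixed, Drops across the units is -13, -14, -6, -8, -15, mean -11.2.

-11.2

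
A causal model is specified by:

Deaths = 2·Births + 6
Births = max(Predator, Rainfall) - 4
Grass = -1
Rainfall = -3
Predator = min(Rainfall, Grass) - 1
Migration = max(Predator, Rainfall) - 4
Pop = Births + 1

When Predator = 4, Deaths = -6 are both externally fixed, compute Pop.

Under do(Predator = 4, Deaths = -6), each intervened variable's structural equation is replaced by its fixed value.
Births = max(Predator, Rainfall) - 4  [with Predator=4, Rainfall=-3]  = 0
Pop = Births + 1  [with Births=0]  = 1

1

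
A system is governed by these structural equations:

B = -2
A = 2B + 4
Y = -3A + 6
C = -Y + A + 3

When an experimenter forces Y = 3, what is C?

The intervention breaks the incoming arrows to Y: Y = -3A + 6 no longer applies, and Y = 3.
A = 2B + 4  [with B=-2]  = 0
C = -Y + A + 3  [with Y=3, A=0]  = 0

0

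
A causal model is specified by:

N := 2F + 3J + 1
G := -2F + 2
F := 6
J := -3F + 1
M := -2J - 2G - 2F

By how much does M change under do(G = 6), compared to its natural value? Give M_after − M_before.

-32

do(G=6) replaces the equation G := -2F + 2 with the constant G = 6.
J = -3F + 1  [with F=6]  = -17
M = -2J - 2G - 2F  [with J=-17, G=6, F=6]  = 10
Without intervention: J = -3F + 1  [with F=6]  = -17; G = -2F + 2  [with F=6]  = -10; M = -2J - 2G - 2F  [with J=-17, G=-10, F=6]  = 42.
Change = 10 − 42 = -32.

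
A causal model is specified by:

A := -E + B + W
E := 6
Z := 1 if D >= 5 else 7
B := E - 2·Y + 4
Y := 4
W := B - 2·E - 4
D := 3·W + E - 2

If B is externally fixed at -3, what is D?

-53

do(B=-3) replaces the equation B := E - 2·Y + 4 with the constant B = -3.
W = B - 2·E - 4  [with B=-3, E=6]  = -19
D = 3·W + E - 2  [with W=-19, E=6]  = -53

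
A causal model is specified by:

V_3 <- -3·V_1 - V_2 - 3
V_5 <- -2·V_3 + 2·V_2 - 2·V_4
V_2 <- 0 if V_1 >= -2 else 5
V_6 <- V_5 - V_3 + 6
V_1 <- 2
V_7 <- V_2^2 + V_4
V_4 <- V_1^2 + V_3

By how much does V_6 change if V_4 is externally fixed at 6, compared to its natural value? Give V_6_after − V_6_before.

Under do(V_4=6), the mechanism V_4 <- V_1^2 + V_3 is discarded; V_4 is fixed at 6.
V_2 = 0 if V_1 >= -2 else 5  [with V_1=2]  = 0
V_3 = -3·V_1 - V_2 - 3  [with V_1=2, V_2=0]  = -9
V_5 = -2·V_3 + 2·V_2 - 2·V_4  [with V_3=-9, V_2=0, V_4=6]  = 6
V_6 = V_5 - V_3 + 6  [with V_5=6, V_3=-9]  = 21
Without intervention: V_2 = 0 if V_1 >= -2 else 5  [with V_1=2]  = 0; V_3 = -3·V_1 - V_2 - 3  [with V_1=2, V_2=0]  = -9; V_4 = V_1^2 + V_3  [with V_1=2, V_3=-9]  = -5; V_5 = -2·V_3 + 2·V_2 - 2·V_4  [with V_3=-9, V_2=0, V_4=-5]  = 28; V_6 = V_5 - V_3 + 6  [with V_5=28, V_3=-9]  = 43.
Change = 21 − 43 = -22.

-22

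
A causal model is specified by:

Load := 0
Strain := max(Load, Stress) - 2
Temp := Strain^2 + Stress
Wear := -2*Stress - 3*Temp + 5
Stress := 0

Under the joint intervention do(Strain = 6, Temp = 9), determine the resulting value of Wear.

-22

Setting Strain = 6, Temp = 9 by intervention discards those variables' equations.
Wear = -2*Stress - 3*Temp + 5  [with Stress=0, Temp=9]  = -22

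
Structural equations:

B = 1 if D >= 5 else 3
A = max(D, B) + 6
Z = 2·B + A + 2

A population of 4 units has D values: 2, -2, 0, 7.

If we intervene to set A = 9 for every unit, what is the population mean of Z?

Under do(A=9), A's equation is replaced by A=9 for every unit. Per-unit Z: 17, 17, 17, 13. Mean = 16.

16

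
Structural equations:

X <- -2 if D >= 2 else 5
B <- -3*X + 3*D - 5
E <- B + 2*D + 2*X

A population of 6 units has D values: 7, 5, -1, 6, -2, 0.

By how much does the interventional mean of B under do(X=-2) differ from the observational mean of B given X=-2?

-10.5

do(X=-2) breaks X's dependence on D. With X=-2 fixed, B across the units is 22, 16, -2, 19, -5, 1, mean 8.5.
Conditioning on X=-2 selects the 3 unit(s) with D ∈ {7, 5, 6}. Their B values: 22, 16, 19. Mean = 19.
Difference = 8.5 − 19 = -10.5.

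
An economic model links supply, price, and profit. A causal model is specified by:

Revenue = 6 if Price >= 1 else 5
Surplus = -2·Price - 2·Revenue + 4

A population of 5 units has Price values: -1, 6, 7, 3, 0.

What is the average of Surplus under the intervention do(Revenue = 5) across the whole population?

do(Revenue=5) breaks Revenue's dependence on Price. With Revenue=5 fixed, Surplus across the units is -4, -18, -20, -12, -6, mean -12.

-12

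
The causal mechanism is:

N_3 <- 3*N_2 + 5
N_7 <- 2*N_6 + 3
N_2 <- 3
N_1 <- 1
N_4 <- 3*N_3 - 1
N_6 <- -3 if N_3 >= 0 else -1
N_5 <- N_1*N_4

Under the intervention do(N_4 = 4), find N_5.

Intervening sets N_4 = 4 and removes its equation (N_4 <- 3*N_3 - 1).
N_5 = N_1*N_4  [with N_1=1, N_4=4]  = 4

4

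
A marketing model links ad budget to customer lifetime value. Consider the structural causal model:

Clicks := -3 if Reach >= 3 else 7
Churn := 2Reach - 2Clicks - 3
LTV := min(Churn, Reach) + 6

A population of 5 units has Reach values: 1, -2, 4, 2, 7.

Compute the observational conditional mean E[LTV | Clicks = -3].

Observing Clicks=-3 restricts to units where Clicks's equation naturally yields -3: Reach ∈ {4, 7}. In that subpopulation LTV = 10, 13, mean 11.5.

11.5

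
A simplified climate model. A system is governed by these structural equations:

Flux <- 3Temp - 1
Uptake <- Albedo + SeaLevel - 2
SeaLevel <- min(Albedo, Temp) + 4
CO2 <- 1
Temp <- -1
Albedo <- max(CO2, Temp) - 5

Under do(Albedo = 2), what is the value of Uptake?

The intervention breaks the incoming arrows to Albedo: Albedo <- max(CO2, Temp) - 5 no longer applies, and Albedo = 2.
SeaLevel = min(Albedo, Temp) + 4  [with Albedo=2, Temp=-1]  = 3
Uptake = Albedo + SeaLevel - 2  [with Albedo=2, SeaLevel=3]  = 3

3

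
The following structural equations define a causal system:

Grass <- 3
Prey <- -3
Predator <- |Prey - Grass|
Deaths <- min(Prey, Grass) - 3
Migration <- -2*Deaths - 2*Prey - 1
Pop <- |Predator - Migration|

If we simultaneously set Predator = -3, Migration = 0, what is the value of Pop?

Setting Predator = -3, Migration = 0 by intervention discards those variables' equations.
Pop = |Predator - Migration|  [with Predator=-3, Migration=0]  = 3

3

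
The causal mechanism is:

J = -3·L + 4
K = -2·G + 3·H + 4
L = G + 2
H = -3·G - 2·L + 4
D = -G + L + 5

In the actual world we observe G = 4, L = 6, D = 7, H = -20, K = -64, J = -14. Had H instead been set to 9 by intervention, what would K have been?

Intervening sets H = 9 and removes its equation (H = -3·G - 2·L + 4).
K = -2·G + 3·H + 4  [with G=4, H=9]  = 23

23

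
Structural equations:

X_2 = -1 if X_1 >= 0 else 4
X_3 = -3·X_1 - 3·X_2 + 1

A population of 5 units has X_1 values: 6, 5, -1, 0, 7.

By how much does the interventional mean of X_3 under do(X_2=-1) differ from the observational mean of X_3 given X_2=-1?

Under do(X_2=-1), X_2's equation is replaced by X_2=-1 for every unit. Per-unit X_3: -14, -11, 7, 4, -17. Mean = -6.2.
Observing X_2=-1 restricts to units where X_2's equation naturally yields -1: X_1 ∈ {6, 5, 0, 7}. In that subpopulation X_3 = -14, -11, 4, -17, mean -9.5.
Difference = -6.2 − (-9.5) = 3.3.

3.3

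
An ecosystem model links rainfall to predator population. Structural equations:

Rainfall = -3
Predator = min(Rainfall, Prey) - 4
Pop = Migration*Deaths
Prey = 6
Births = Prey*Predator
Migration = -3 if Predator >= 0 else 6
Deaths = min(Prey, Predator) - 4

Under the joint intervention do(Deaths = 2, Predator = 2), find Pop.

The joint intervention fixes Deaths = 2, Predator = 2, removing each variable's own equation.
Migration = -3 if Predator >= 0 else 6  [with Predator=2]  = -3
Pop = Migration*Deaths  [with Migration=-3, Deaths=2]  = -6

-6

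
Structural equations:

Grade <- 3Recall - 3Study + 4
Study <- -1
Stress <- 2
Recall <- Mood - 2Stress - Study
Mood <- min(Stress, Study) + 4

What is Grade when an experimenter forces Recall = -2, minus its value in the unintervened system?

-6

Intervening sets Recall = -2 and removes its equation (Recall <- Mood - 2Stress - Study).
Grade = 3Recall - 3Study + 4  [with Recall=-2, Study=-1]  = 1
Without intervention: Mood = min(Stress, Study) + 4  [with Stress=2, Study=-1]  = 3; Recall = Mood - 2Stress - Study  [with Mood=3, Stress=2, Study=-1]  = 0; Grade = 3Recall - 3Study + 4  [with Recall=0, Study=-1]  = 7.
Change = 1 − 7 = -6.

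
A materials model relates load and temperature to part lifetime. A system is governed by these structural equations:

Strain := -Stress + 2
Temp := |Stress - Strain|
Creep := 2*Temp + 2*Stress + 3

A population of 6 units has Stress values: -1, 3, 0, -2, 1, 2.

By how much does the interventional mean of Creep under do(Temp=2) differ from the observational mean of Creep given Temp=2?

-1

Under do(Temp=2), Temp's equation is replaced by Temp=2 for every unit. Per-unit Creep: 5, 13, 7, 3, 9, 11. Mean = 8.
Observing Temp=2 restricts to units where Temp's equation naturally yields 2: Stress ∈ {0, 2}. In that subpopulation Creep = 7, 11, mean 9.
Difference = 8 − 9 = -1.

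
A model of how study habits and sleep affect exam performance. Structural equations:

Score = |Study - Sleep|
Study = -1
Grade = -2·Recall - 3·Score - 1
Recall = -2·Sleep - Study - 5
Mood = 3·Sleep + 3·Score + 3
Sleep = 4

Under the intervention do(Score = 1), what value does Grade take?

20

The intervention breaks the incoming arrows to Score: Score = |Study - Sleep| no longer applies, and Score = 1.
Recall = -2·Sleep - Study - 5  [with Sleep=4, Study=-1]  = -12
Grade = -2·Recall - 3·Score - 1  [with Recall=-12, Score=1]  = 20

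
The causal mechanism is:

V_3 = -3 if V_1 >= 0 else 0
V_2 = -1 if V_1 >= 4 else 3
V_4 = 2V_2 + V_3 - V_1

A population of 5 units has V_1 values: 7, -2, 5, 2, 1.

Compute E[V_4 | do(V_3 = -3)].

-2.8

Under do(V_3=-3), V_3's equation is replaced by V_3=-3 for every unit. Per-unit V_4: -12, 5, -10, 1, 2. Mean = -2.8.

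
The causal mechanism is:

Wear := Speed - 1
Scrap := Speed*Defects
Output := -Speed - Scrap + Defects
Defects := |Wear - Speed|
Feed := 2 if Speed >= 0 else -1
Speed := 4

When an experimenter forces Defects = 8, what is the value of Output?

Under do(Defects=8), the mechanism Defects := |Wear - Speed| is discarded; Defects is fixed at 8.
Scrap = Speed*Defects  [with Speed=4, Defects=8]  = 32
Output = -Speed - Scrap + Defects  [with Speed=4, Scrap=32, Defects=8]  = -28

-28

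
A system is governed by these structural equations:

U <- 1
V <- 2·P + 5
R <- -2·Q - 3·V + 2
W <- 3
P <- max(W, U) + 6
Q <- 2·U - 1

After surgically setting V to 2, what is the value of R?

Under do(V=2), the mechanism V <- 2·P + 5 is discarded; V is fixed at 2.
Q = 2·U - 1  [with U=1]  = 1
R = -2·Q - 3·V + 2  [with Q=1, V=2]  = -6

-6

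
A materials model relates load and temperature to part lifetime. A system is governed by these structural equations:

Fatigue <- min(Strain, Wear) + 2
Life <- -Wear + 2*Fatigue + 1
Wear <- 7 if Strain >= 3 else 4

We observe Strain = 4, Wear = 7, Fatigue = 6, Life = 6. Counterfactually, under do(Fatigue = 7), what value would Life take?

8

The intervention breaks the incoming arrows to Fatigue: Fatigue <- min(Strain, Wear) + 2 no longer applies, and Fatigue = 7.
Wear = 7 if Strain >= 3 else 4  [with Strain=4]  = 7
Life = -Wear + 2*Fatigue + 1  [with Wear=7, Fatigue=7]  = 8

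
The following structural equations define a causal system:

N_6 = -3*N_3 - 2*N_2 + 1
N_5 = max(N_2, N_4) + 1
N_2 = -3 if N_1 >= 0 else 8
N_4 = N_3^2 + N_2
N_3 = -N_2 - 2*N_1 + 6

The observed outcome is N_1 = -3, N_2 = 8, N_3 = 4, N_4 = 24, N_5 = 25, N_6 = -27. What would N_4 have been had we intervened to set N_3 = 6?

The intervention breaks the incoming arrows to N_3: N_3 = -N_2 - 2*N_1 + 6 no longer applies, and N_3 = 6.
N_2 = -3 if N_1 >= 0 else 8  [with N_1=-3]  = 8
N_4 = N_3^2 + N_2  [with N_3=6, N_2=8]  = 44

44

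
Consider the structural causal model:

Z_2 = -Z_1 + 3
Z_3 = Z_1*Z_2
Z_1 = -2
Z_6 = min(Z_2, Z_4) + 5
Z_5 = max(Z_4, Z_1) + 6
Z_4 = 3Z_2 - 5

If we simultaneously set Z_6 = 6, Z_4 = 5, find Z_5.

11

Setting Z_6 = 6, Z_4 = 5 by intervention discards those variables' equations.
Z_5 = max(Z_4, Z_1) + 6  [with Z_4=5, Z_1=-2]  = 11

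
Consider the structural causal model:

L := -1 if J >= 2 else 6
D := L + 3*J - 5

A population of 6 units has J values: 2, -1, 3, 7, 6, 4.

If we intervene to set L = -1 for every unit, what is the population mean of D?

Under do(L=-1), L's equation is replaced by L=-1 for every unit. Per-unit D: 0, -9, 3, 15, 12, 6. Mean = 4.5.

4.5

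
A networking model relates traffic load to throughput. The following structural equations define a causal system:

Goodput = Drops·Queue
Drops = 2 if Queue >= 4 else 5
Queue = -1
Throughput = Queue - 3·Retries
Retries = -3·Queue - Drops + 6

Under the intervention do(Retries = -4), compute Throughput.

The intervention breaks the incoming arrows to Retries: Retries = -3·Queue - Drops + 6 no longer applies, and Retries = -4.
Throughput = Queue - 3·Retries  [with Queue=-1, Retries=-4]  = 11

11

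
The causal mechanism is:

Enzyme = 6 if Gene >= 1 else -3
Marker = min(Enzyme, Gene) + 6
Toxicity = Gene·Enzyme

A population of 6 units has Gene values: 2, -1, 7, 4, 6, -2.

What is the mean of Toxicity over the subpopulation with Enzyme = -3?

Observing Enzyme=-3 restricts to units where Enzyme's equation naturally yields -3: Gene ∈ {-1, -2}. In that subpopulation Toxicity = 3, 6, mean 4.5.

4.5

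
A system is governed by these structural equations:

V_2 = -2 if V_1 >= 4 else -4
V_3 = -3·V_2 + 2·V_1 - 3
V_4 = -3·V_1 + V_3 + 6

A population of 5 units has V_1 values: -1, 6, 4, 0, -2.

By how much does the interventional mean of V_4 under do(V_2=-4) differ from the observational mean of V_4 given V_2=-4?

-2.4

do(V_2=-4) breaks V_2's dependence on V_1. With V_2=-4 fixed, V_4 across the units is 16, 9, 11, 15, 17, mean 13.6.
Observing V_2=-4 restricts to units where V_2's equation naturally yields -4: V_1 ∈ {-1, 0, -2}. In that subpopulation V_4 = 16, 15, 17, mean 16.
Difference = 13.6 − 16 = -2.4.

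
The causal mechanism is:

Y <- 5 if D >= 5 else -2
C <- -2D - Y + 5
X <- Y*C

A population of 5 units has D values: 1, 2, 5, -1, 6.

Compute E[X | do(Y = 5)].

Under do(Y=5), Y's equation is replaced by Y=5 for every unit. Per-unit X: -10, -20, -50, 10, -60. Mean = -26.

-26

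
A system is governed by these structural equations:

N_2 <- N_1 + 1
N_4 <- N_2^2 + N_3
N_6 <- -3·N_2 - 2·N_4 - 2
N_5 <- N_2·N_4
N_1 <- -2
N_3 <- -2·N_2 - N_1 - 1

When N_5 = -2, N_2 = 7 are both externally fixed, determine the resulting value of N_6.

-95

The joint intervention fixes N_5 = -2, N_2 = 7, removing each variable's own equation.
N_3 = -2·N_2 - N_1 - 1  [with N_2=7, N_1=-2]  = -13
N_4 = N_2^2 + N_3  [with N_2=7, N_3=-13]  = 36
N_6 = -3·N_2 - 2·N_4 - 2  [with N_2=7, N_4=36]  = -95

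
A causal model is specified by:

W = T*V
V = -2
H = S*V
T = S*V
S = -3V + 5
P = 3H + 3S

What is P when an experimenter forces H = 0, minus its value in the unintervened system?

Under do(H=0), the mechanism H = S*V is discarded; H is fixed at 0.
S = -3V + 5  [with V=-2]  = 11
P = 3H + 3S  [with H=0, S=11]  = 33
Without intervention: S = -3V + 5  [with V=-2]  = 11; H = S*V  [with S=11, V=-2]  = -22; P = 3H + 3S  [with H=-22, S=11]  = -33.
Change = 33 − (-33) = 66.

66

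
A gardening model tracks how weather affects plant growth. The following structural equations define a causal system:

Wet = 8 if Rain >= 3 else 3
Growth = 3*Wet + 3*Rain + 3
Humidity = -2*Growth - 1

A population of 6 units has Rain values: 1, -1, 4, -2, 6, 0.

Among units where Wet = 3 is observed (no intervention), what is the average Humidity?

-22

E[Humidity|Wet=3] averages over only the 4 units with Wet=3 (Rain = 1, -1, -2, 0): Humidity = -31, -19, -13, -25, mean -22.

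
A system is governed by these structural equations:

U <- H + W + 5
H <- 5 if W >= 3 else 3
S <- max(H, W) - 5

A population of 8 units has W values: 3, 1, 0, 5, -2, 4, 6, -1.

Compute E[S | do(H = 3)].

Every unit gets H=3 under the intervention. S values become -2, -2, -2, 0, -2, -1, 1, -2; E[S|do(H=3)] = -1.25.

-1.25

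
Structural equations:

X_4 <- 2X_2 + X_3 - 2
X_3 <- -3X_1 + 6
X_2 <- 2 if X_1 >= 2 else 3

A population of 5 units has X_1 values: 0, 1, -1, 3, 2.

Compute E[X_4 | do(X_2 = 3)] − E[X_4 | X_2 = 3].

Under do(X_2=3), X_2's equation is replaced by X_2=3 for every unit. Per-unit X_4: 10, 7, 13, 1, 4. Mean = 7.
Conditioning on X_2=3 selects the 3 unit(s) with X_1 ∈ {0, 1, -1}. Their X_4 values: 10, 7, 13. Mean = 10.
Difference = 7 − 10 = -3.

-3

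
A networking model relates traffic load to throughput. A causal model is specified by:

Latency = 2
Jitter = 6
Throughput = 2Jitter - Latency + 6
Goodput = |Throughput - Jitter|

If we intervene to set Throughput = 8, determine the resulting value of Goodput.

The intervention breaks the incoming arrows to Throughput: Throughput = 2Jitter - Latency + 6 no longer applies, and Throughput = 8.
Goodput = |Throughput - Jitter|  [with Throughput=8, Jitter=6]  = 2

2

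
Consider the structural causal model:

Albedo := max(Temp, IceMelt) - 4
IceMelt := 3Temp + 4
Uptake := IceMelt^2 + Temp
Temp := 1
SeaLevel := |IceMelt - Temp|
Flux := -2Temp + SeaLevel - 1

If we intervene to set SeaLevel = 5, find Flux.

2

Intervening sets SeaLevel = 5 and removes its equation (SeaLevel := |IceMelt - Temp|).
Flux = -2Temp + SeaLevel - 1  [with Temp=1, SeaLevel=5]  = 2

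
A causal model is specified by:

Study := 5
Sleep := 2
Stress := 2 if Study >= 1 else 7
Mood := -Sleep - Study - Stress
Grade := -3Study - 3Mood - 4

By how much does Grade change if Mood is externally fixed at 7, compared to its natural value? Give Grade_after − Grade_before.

Intervening sets Mood = 7 and removes its equation (Mood := -Sleep - Study - Stress).
Grade = -3Study - 3Mood - 4  [with Study=5, Mood=7]  = -40
Without intervention: Stress = 2 if Study >= 1 else 7  [with Study=5]  = 2; Mood = -Sleep - Study - Stress  [with Sleep=2, Study=5, Stress=2]  = -9; Grade = -3Study - 3Mood - 4  [with Study=5, Mood=-9]  = 8.
Change = -40 − 8 = -48.

-48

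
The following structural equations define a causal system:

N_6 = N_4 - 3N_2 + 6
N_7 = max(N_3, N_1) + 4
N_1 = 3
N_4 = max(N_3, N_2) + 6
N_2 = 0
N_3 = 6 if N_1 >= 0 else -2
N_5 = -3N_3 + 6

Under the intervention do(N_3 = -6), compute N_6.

The intervention breaks the incoming arrows to N_3: N_3 = 6 if N_1 >= 0 else -2 no longer applies, and N_3 = -6.
N_4 = max(N_3, N_2) + 6  [with N_3=-6, N_2=0]  = 6
N_6 = N_4 - 3N_2 + 6  [with N_4=6, N_2=0]  = 12

12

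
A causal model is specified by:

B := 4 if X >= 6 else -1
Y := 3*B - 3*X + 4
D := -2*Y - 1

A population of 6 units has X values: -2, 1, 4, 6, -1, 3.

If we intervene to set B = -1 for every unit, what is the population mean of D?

Every unit gets B=-1 under the intervention. D values become -15, 3, 21, 33, -9, 15; E[D|do(B=-1)] = 8.

8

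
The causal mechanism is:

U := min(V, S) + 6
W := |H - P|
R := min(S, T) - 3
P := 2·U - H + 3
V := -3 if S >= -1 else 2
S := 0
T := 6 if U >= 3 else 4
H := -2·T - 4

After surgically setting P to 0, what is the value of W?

16

do(P=0) replaces the equation P := 2·U - H + 3 with the constant P = 0.
V = -3 if S >= -1 else 2  [with S=0]  = -3
U = min(V, S) + 6  [with V=-3, S=0]  = 3
T = 6 if U >= 3 else 4  [with U=3]  = 6
H = -2·T - 4  [with T=6]  = -16
W = |H - P|  [with H=-16, P=0]  = 16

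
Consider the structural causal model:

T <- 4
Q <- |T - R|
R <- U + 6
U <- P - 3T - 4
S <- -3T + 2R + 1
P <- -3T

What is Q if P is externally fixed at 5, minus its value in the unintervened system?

-17

Under do(P=5), the mechanism P <- -3T is discarded; P is fixed at 5.
U = P - 3T - 4  [with P=5, T=4]  = -11
R = U + 6  [with U=-11]  = -5
Q = |T - R|  [with T=4, R=-5]  = 9
Without intervention: P = -3T  [with T=4]  = -12; U = P - 3T - 4  [with P=-12, T=4]  = -28; R = U + 6  [with U=-28]  = -22; Q = |T - R|  [with T=4, R=-22]  = 26.
Change = 9 − 26 = -17.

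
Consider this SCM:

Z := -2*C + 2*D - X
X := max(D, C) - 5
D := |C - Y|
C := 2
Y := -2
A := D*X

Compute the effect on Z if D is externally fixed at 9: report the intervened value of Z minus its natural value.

do(D=9) replaces the equation D := |C - Y| with the constant D = 9.
X = max(D, C) - 5  [with D=9, C=2]  = 4
Z = -2*C + 2*D - X  [with C=2, D=9, X=4]  = 10
Without intervention: D = |C - Y|  [with C=2, Y=-2]  = 4; X = max(D, C) - 5  [with D=4, C=2]  = -1; Z = -2*C + 2*D - X  [with C=2, D=4, X=-1]  = 5.
Change = 10 − 5 = 5.

5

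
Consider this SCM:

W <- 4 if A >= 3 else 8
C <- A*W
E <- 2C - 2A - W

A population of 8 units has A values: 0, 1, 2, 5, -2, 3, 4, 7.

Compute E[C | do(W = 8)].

20

Under do(W=8), W's equation is replaced by W=8 for every unit. Per-unit C: 0, 8, 16, 40, -16, 24, 32, 56. Mean = 20.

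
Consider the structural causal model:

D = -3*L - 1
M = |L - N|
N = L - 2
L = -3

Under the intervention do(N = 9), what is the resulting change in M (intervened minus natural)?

Under do(N=9), the mechanism N = L - 2 is discarded; N is fixed at 9.
M = |L - N|  [with L=-3, N=9]  = 12
Without intervention: N = L - 2  [with L=-3]  = -5; M = |L - N|  [with L=-3, N=-5]  = 2.
Change = 12 − 2 = 10.

10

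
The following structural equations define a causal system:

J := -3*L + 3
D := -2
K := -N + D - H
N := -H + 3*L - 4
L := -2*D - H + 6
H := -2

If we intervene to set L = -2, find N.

The intervention breaks the incoming arrows to L: L := -2*D - H + 6 no longer applies, and L = -2.
N = -H + 3*L - 4  [with H=-2, L=-2]  = -8

-8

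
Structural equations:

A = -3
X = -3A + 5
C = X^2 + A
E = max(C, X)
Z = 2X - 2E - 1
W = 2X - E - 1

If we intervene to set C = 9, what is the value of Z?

do(C=9) replaces the equation C = X^2 + A with the constant C = 9.
X = -3A + 5  [with A=-3]  = 14
E = max(C, X)  [with C=9, X=14]  = 14
Z = 2X - 2E - 1  [with X=14, E=14]  = -1

-1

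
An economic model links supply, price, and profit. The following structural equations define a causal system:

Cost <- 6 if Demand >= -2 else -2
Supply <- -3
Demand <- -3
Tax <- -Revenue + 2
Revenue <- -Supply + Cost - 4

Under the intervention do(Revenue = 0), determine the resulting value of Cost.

Under do(Revenue=0), the mechanism Revenue <- -Supply + Cost - 4 is discarded; Revenue is fixed at 0.
Since Cost is not a descendant of the intervened variable, it is unaffected.
Cost = 6 if Demand >= -2 else -2  [with Demand=-3]  = -2

-2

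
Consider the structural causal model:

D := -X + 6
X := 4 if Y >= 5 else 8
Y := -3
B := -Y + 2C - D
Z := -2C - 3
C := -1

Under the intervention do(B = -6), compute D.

do(B=-6) replaces the equation B := -Y + 2C - D with the constant B = -6.
No directed path runs from B to D, so D keeps its natural value.
X = 4 if Y >= 5 else 8  [with Y=-3]  = 8
D = -X + 6  [with X=8]  = -2

-2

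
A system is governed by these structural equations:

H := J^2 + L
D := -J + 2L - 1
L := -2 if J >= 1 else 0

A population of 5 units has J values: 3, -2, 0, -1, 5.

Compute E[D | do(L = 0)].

-2

Under do(L=0), L's equation is replaced by L=0 for every unit. Per-unit D: -4, 1, -1, 0, -6. Mean = -2.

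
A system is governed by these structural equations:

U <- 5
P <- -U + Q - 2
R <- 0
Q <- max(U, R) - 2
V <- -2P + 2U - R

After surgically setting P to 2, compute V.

6

Intervening sets P = 2 and removes its equation (P <- -U + Q - 2).
V = -2P + 2U - R  [with P=2, U=5, R=0]  = 6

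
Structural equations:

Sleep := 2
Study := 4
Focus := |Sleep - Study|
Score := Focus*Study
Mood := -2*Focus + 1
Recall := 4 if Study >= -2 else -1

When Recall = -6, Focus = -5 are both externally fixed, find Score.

-20

Under do(Recall = -6, Focus = -5), each intervened variable's structural equation is replaced by its fixed value.
Score = Focus*Study  [with Focus=-5, Study=4]  = -20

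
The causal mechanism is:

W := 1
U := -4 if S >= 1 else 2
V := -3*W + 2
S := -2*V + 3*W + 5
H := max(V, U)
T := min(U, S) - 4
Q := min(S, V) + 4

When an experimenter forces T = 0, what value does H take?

-1

Intervening sets T = 0 and removes its equation (T := min(U, S) - 4).
Since H is not a descendant of the intervened variable, it is unaffected.
V = -3*W + 2  [with W=1]  = -1
S = -2*V + 3*W + 5  [with V=-1, W=1]  = 10
U = -4 if S >= 1 else 2  [with S=10]  = -4
H = max(V, U)  [with V=-1, U=-4]  = -1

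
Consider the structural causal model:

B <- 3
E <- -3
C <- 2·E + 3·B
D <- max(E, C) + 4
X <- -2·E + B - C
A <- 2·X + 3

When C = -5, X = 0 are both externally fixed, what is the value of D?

1

The joint intervention fixes C = -5, X = 0, removing each variable's own equation.
D = max(E, C) + 4  [with E=-3, C=-5]  = 1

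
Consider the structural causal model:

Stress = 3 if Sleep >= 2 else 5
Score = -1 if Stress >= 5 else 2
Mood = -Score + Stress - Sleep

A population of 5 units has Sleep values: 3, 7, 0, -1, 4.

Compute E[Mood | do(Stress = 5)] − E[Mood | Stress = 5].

-3.1

Every unit gets Stress=5 under the intervention. Mood values become 3, -1, 6, 7, 2; E[Mood|do(Stress=5)] = 3.4.
E[Mood|Stress=5] averages over only the 2 units with Stress=5 (Sleep = 0, -1): Mood = 6, 7, mean 6.5.
Difference = 3.4 − 6.5 = -3.1.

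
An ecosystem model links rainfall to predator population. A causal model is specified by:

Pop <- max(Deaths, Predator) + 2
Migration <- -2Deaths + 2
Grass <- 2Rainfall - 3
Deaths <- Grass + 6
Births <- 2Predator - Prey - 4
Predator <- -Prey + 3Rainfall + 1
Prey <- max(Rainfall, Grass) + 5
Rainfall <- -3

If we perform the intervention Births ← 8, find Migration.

Under do(Births=8), the mechanism Births <- 2Predator - Prey - 4 is discarded; Births is fixed at 8.
Since Migration is not a descendant of the intervened variable, it is unaffected.
Grass = 2Rainfall - 3  [with Rainfall=-3]  = -9
Deaths = Grass + 6  [with Grass=-9]  = -3
Migration = -2Deaths + 2  [with Deaths=-3]  = 8

8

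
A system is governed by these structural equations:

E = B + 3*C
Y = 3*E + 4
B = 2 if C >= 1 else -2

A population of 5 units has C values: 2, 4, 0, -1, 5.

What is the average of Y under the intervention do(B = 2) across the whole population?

28

Every unit gets B=2 under the intervention. Y values become 28, 46, 10, 1, 55; E[Y|do(B=2)] = 28.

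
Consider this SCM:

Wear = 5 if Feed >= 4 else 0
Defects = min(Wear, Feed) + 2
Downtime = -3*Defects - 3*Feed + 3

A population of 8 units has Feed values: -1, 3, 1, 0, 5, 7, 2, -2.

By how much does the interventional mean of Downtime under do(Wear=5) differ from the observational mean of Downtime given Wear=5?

The intervention sets Wear=5 in all 8 units regardless of Feed. Recomputing Downtime per unit gives 3, -21, -9, -3, -33, -39, -15, 9; average -13.5.
E[Downtime|Wear=5] averages over only the 2 units with Wear=5 (Feed = 5, 7): Downtime = -33, -39, mean -36.
Difference = -13.5 − (-36) = 22.5.

22.5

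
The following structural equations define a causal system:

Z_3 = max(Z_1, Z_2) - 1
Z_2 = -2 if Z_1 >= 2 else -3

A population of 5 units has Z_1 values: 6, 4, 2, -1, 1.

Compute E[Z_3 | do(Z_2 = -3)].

1.4

do(Z_2=-3) breaks Z_2's dependence on Z_1. With Z_2=-3 fixed, Z_3 across the units is 5, 3, 1, -2, 0, mean 1.4.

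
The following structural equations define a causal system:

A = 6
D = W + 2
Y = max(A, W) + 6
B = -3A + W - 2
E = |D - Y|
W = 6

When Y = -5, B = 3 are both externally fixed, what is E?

13

Setting Y = -5, B = 3 by intervention discards those variables' equations.
D = W + 2  [with W=6]  = 8
E = |D - Y|  [with D=8, Y=-5]  = 13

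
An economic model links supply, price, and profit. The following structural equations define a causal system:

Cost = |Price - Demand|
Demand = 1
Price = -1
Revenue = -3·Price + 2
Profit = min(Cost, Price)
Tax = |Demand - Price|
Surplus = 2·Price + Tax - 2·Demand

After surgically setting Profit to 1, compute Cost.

2

do(Profit=1) replaces the equation Profit = min(Cost, Price) with the constant Profit = 1.
Cost is not downstream of the intervention, so its value is determined by the original equations.
Cost = |Price - Demand|  [with Price=-1, Demand=1]  = 2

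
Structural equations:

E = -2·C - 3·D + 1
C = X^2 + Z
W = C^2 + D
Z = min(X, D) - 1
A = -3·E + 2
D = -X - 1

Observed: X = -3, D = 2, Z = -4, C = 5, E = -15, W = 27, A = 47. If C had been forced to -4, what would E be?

3

Intervening sets C = -4 and removes its equation (C = X^2 + Z).
D = -X - 1  [with X=-3]  = 2
E = -2·C - 3·D + 1  [with C=-4, D=2]  = 3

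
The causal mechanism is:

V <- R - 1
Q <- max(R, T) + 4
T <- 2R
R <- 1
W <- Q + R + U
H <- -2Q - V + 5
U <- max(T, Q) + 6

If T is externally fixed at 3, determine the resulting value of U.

13

Under do(T=3), the mechanism T <- 2R is discarded; T is fixed at 3.
Q = max(R, T) + 4  [with R=1, T=3]  = 7
U = max(T, Q) + 6  [with T=3, Q=7]  = 13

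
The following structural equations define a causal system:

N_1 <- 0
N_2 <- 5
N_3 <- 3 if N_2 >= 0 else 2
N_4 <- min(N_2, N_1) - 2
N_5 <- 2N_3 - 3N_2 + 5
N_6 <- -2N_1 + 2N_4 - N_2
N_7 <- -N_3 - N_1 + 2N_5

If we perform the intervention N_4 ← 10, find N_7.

The intervention breaks the incoming arrows to N_4: N_4 <- min(N_2, N_1) - 2 no longer applies, and N_4 = 10.
No directed path runs from N_4 to N_7, so N_7 keeps its natural value.
N_3 = 3 if N_2 >= 0 else 2  [with N_2=5]  = 3
N_5 = 2N_3 - 3N_2 + 5  [with N_3=3, N_2=5]  = -4
N_7 = -N_3 - N_1 + 2N_5  [with N_3=3, N_1=0, N_5=-4]  = -11

-11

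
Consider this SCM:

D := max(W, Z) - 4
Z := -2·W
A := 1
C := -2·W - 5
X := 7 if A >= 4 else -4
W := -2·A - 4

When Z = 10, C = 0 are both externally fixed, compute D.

6

The joint intervention fixes Z = 10, C = 0, removing each variable's own equation.
W = -2·A - 4  [with A=1]  = -6
D = max(W, Z) - 4  [with W=-6, Z=10]  = 6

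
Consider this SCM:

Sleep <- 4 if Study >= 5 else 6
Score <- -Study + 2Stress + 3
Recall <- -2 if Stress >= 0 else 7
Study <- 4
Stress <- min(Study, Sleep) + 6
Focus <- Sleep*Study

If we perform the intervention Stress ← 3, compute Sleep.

Under do(Stress=3), the mechanism Stress <- min(Study, Sleep) + 6 is discarded; Stress is fixed at 3.
Since Sleep is not a descendant of the intervened variable, it is unaffected.
Sleep = 4 if Study >= 5 else 6  [with Study=4]  = 6

6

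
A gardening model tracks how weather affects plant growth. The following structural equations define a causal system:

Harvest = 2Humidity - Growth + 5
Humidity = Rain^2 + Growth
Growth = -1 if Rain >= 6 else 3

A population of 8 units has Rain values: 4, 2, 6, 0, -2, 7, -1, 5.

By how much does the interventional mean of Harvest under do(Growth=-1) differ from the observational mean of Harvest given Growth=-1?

do(Growth=-1) breaks Growth's dependence on Rain. With Growth=-1 fixed, Harvest across the units is 36, 12, 76, 4, 12, 102, 6, 54, mean 37.75.
E[Harvest|Growth=-1] averages over only the 2 units with Growth=-1 (Rain = 6, 7): Harvest = 76, 102, mean 89.
Difference = 37.75 − 89 = -51.25.

-51.25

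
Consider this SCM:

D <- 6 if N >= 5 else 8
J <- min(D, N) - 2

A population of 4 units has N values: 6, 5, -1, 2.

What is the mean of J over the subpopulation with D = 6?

3.5

Conditioning on D=6 selects the 2 unit(s) with N ∈ {6, 5}. Their J values: 4, 3. Mean = 3.5.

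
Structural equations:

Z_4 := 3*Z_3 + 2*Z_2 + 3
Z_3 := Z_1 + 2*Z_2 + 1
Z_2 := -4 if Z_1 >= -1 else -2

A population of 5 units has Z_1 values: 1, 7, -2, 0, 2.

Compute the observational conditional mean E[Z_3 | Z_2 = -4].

Observing Z_2=-4 restricts to units where Z_2's equation naturally yields -4: Z_1 ∈ {1, 7, 0, 2}. In that subpopulation Z_3 = -6, 0, -7, -5, mean -4.5.

-4.5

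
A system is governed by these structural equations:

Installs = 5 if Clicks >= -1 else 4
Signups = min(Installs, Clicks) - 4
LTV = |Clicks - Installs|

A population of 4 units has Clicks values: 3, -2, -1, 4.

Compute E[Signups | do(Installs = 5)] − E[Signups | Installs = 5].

-1

Under do(Installs=5), Installs's equation is replaced by Installs=5 for every unit. Per-unit Signups: -1, -6, -5, 0. Mean = -3.
Conditioning on Installs=5 selects the 3 unit(s) with Clicks ∈ {3, -1, 4}. Their Signups values: -1, -5, 0. Mean = -2.
Difference = -3 − (-2) = -1.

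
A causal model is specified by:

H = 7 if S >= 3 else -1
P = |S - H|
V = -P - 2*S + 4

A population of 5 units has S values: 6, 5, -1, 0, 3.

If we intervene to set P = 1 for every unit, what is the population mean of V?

-2.2

The intervention sets P=1 in all 5 units regardless of S. Recomputing V per unit gives -9, -7, 5, 3, -3; average -2.2.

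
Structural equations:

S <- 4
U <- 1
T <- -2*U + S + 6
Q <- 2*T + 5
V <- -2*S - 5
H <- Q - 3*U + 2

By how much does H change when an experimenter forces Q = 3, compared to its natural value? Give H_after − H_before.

-18

Under do(Q=3), the mechanism Q <- 2*T + 5 is discarded; Q is fixed at 3.
H = Q - 3*U + 2  [with Q=3, U=1]  = 2
Without intervention: T = -2*U + S + 6  [with U=1, S=4]  = 8; Q = 2*T + 5  [with T=8]  = 21; H = Q - 3*U + 2  [with Q=21, U=1]  = 20.
Change = 2 − 20 = -18.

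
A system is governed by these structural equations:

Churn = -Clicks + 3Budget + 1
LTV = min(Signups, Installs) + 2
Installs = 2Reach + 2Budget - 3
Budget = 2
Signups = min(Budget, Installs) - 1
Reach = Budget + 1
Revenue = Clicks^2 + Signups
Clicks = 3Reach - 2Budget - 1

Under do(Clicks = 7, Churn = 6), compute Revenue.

Under do(Clicks = 7, Churn = 6), each intervened variable's structural equation is replaced by its fixed value.
Reach = Budget + 1  [with Budget=2]  = 3
Installs = 2Reach + 2Budget - 3  [with Reach=3, Budget=2]  = 7
Signups = min(Budget, Installs) - 1  [with Budget=2, Installs=7]  = 1
Revenue = Clicks^2 + Signups  [with Clicks=7, Signups=1]  = 50

50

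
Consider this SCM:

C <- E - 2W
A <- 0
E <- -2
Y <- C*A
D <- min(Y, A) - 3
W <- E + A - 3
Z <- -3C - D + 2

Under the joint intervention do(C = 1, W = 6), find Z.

The joint intervention fixes C = 1, W = 6, removing each variable's own equation.
Y = C*A  [with C=1, A=0]  = 0
D = min(Y, A) - 3  [with Y=0, A=0]  = -3
Z = -3C - D + 2  [with C=1, D=-3]  = 2

2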